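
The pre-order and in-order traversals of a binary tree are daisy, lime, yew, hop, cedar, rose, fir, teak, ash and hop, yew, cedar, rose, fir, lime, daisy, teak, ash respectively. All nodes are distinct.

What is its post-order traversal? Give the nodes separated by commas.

The first element of pre-order is the root; it splits in-order into left and right subtrees.
Root daisy: left subtree has 6 nodes {hop, yew, cedar, rose, fir, lime}, right has 2 {teak, ash}.
  Root lime: left subtree has 5 nodes {hop, yew, cedar, rose, fir}, right has 0 { }.
    Root yew: left subtree has 1 node {hop}, right has 3 {cedar, rose, fir}.
      Root cedar: left subtree has 0 nodes { }, right has 2 {rose, fir}.
        Root rose: left subtree has 0 nodes { }, right has 1 {fir}.
  Root teak: left subtree has 0 nodes { }, right has 1 {ash}.

hop, fir, rose, cedar, yew, lime, ash, teak, daisy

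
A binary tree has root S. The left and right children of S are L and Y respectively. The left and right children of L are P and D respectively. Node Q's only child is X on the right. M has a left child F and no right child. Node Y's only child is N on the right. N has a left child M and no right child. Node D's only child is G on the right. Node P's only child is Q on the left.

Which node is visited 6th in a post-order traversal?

L

Post-order visits the left subtree, then the right subtree, then the node.
At S: go left to L.
  At L: go left to P.
    At P: go left to Q.
      At Q: no left child.
      At Q: go right to X.
        X is a leaf — visit X.
      Visit Q.
    At P: no right child.
    Visit P.
  At L: go right to D.
    At D: no left child.
    At D: go right to G.
      G is a leaf — visit G.
    Visit D.
  Visit L.
At S: go right to Y.
  At Y: no left child.
  At Y: go right to N.
    At N: go left to M.
      At M: go left to F.
        F is a leaf — visit F.
      At M: no right child.
      Visit M.
    At N: no right child.
    Visit N.
  Visit Y.
Visit S.
Full post-order sequence: X, Q, P, G, D, L, F, M, N, Y, S.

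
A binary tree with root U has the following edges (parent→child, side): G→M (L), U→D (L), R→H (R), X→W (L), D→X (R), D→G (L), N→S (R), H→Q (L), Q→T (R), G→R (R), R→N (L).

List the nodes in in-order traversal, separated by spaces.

M G N S R Q T H D W X U

In-order visits the left subtree, then the node, then the right subtree.
At U: go left to D.
  At D: go left to G.
    At G: go left to M.
      M is a leaf — visit M.
    Visit G.
    At G: go right to R.
      At R: go left to N.
        At N: no left child.
        Visit N.
        At N: go right to S.
          S is a leaf — visit S.
      Visit R.
      At R: go right to H.
        At H: go left to Q.
          At Q: no left child.
          Visit Q.
          At Q: go right to T.
            T is a leaf — visit T.
        Visit H.
        At H: no right child.
  Visit D.
  At D: go right to X.
    At X: go left to W.
      W is a leaf — visit W.
    Visit X.
    At X: no right child.
Visit U.
At U: no right child.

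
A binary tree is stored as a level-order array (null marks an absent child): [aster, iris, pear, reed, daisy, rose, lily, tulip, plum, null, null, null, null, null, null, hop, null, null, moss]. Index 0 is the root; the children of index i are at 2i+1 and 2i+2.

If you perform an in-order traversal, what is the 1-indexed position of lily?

11

In-order visits the left subtree, then the node, then the right subtree.
At aster: go left to iris.
  At iris: go left to reed.
    At reed: go left to tulip.
      At tulip: go left to hop.
        hop is a leaf — visit hop.
      Visit tulip.
      At tulip: no right child.
    Visit reed.
    At reed: go right to plum.
      At plum: no left child.
      Visit plum.
      At plum: go right to moss.
        moss is a leaf — visit moss.
  Visit iris.
  At iris: go right to daisy.
    daisy is a leaf — visit daisy.
Visit aster.
At aster: go right to pear.
  At pear: go left to rose.
    rose is a leaf — visit rose.
  Visit pear.
  At pear: go right to lily.
    lily is a leaf — visit lily.
Full in-order sequence: hop, tulip, reed, plum, moss, iris, daisy, aster, rose, pear, lily.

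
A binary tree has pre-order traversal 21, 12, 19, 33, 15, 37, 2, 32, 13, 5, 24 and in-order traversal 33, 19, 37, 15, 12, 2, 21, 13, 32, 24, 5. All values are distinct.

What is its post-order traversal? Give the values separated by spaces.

The first element of pre-order is the root; it splits in-order into left and right subtrees.
Root 21: left subtree has 6 nodes {33, 19, 37, 15, 12, 2}, right has 4 {13, 32, 24, 5}.
  Root 12: left subtree has 4 nodes {33, 19, 37, 15}, right has 1 {2}.
    Root 19: left subtree has 1 node {33}, right has 2 {37, 15}.
      Root 15: left subtree has 1 node {37}, right has 0 { }.
  Root 32: left subtree has 1 node {13}, right has 2 {24, 5}.
    Root 5: left subtree has 1 node {24}, right has 0 { }.

33 37 15 19 2 12 13 24 5 32 21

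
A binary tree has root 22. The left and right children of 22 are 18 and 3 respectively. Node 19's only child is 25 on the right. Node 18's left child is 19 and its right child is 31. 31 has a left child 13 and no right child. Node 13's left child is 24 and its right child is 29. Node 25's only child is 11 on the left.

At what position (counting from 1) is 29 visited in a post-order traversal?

5

Post-order visits the left subtree, then the right subtree, then the node.
At 22: go left to 18.
  At 18: go left to 19.
    At 19: no left child.
    At 19: go right to 25.
      At 25: go left to 11.
        11 is a leaf — visit 11.
      At 25: no right child.
      Visit 25.
    Visit 19.
  At 18: go right to 31.
    At 31: go left to 13.
      At 13: go left to 24.
        24 is a leaf — visit 24.
      At 13: go right to 29.
        29 is a leaf — visit 29.
      Visit 13.
    At 31: no right child.
    Visit 31.
  Visit 18.
At 22: go right to 3.
  3 is a leaf — visit 3.
Visit 22.
Full post-order sequence: 11, 25, 19, 24, 29, 13, 31, 18, 3, 22.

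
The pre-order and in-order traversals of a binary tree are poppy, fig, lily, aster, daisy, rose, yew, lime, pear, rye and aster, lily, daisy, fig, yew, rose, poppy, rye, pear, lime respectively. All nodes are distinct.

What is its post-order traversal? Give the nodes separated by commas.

aster, daisy, lily, yew, rose, fig, rye, pear, lime, poppy

The first element of pre-order is the root; it splits in-order into left and right subtrees.
Root poppy: left subtree has 6 nodes {aster, lily, daisy, fig, yew, rose}, right has 3 {rye, pear, lime}.
  Root fig: left subtree has 3 nodes {aster, lily, daisy}, right has 2 {yew, rose}.
    Root lily: left subtree has 1 node {aster}, right has 1 {daisy}.
    Root rose: left subtree has 1 node {yew}, right has 0 { }.
  Root lime: left subtree has 2 nodes {rye, pear}, right has 0 { }.
    Root pear: left subtree has 1 node {rye}, right has 0 { }.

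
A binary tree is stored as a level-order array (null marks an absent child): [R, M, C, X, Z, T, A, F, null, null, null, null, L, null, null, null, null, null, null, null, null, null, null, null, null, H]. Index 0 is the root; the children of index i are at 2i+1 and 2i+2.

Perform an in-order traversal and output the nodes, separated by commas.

F, X, M, Z, R, T, H, L, C, A

In-order visits the left subtree, then the node, then the right subtree.
At R: go left to M.
  At M: go left to X.
    At X: go left to F.
      F is a leaf — visit F.
    Visit X.
    At X: no right child.
  Visit M.
  At M: go right to Z.
    Z is a leaf — visit Z.
Visit R.
At R: go right to C.
  At C: go left to T.
    At T: no left child.
    Visit T.
    At T: go right to L.
      At L: go left to H.
        H is a leaf — visit H.
      Visit L.
      At L: no right child.
  Visit C.
  At C: go right to A.
    A is a leaf — visit A.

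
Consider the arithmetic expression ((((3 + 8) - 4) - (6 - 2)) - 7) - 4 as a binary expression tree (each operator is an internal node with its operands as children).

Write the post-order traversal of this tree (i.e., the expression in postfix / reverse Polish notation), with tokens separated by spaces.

3 8 + 4 - 6 2 - - 7 - 4 -

Post-order on an expression tree gives postfix notation: for each operator, emit left operand, right operand, then the operator.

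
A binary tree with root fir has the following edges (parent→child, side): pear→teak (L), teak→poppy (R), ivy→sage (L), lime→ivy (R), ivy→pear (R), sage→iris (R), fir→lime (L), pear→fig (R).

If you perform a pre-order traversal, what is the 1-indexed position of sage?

4

Pre-order visits the node, then its left subtree, then its right subtree.
Visit fir.
At fir: go left to lime.
  Visit lime.
  At lime: no left child.
  At lime: go right to ivy.
    Visit ivy.
    At ivy: go left to sage.
      Visit sage.
      At sage: no left child.
      At sage: go right to iris.
        iris is a leaf — visit iris.
    At ivy: go right to pear.
      Visit pear.
      At pear: go left to teak.
        Visit teak.
        At teak: no left child.
        At teak: go right to poppy.
          poppy is a leaf — visit poppy.
      At pear: go right to fig.
        fig is a leaf — visit fig.
At fir: no right child.
Full pre-order sequence: fir, lime, ivy, sage, iris, pear, teak, poppy, fig.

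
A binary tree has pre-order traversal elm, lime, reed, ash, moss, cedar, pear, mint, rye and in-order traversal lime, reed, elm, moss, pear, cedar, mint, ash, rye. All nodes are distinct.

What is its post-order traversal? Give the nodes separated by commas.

The first element of pre-order is the root; it splits in-order into left and right subtrees.
Root elm: left subtree has 2 nodes {lime, reed}, right has 6 {moss, pear, cedar, mint, ash, rye}.
  Root lime: left subtree has 0 nodes { }, right has 1 {reed}.
  Root ash: left subtree has 4 nodes {moss, pear, cedar, mint}, right has 1 {rye}.
    Root moss: left subtree has 0 nodes { }, right has 3 {pear, cedar, mint}.
      Root cedar: left subtree has 1 node {pear}, right has 1 {mint}.

reed, lime, pear, mint, cedar, moss, rye, ash, elm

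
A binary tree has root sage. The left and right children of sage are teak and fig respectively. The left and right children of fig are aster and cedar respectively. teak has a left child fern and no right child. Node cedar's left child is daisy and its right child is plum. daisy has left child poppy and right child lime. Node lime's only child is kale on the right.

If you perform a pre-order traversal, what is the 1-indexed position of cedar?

Pre-order visits the node, then its left subtree, then its right subtree.
Visit sage.
At sage: go left to teak.
  Visit teak.
  At teak: go left to fern.
    fern is a leaf — visit fern.
  At teak: no right child.
At sage: go right to fig.
  Visit fig.
  At fig: go left to aster.
    aster is a leaf — visit aster.
  At fig: go right to cedar.
    Visit cedar.
    At cedar: go left to daisy.
      Visit daisy.
      At daisy: go left to poppy.
        poppy is a leaf — visit poppy.
      At daisy: go right to lime.
        Visit lime.
        At lime: no left child.
        At lime: go right to kale.
          kale is a leaf — visit kale.
    At cedar: go right to plum.
      plum is a leaf — visit plum.
Full pre-order sequence: sage, teak, fern, fig, aster, cedar, daisy, poppy, lime, kale, plum.

6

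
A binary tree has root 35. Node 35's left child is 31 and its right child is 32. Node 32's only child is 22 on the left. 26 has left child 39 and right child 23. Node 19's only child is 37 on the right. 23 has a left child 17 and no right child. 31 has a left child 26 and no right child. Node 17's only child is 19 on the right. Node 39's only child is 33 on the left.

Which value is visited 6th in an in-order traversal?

37

In-order visits the left subtree, then the node, then the right subtree.
At 35: go left to 31.
  At 31: go left to 26.
    At 26: go left to 39.
      At 39: go left to 33.
        33 is a leaf — visit 33.
      Visit 39.
      At 39: no right child.
    Visit 26.
    At 26: go right to 23.
      At 23: go left to 17.
        At 17: no left child.
        Visit 17.
        At 17: go right to 19.
          At 19: no left child.
          Visit 19.
          At 19: go right to 37.
            37 is a leaf — visit 37.
      Visit 23.
      At 23: no right child.
  Visit 31.
  At 31: no right child.
Visit 35.
At 35: go right to 32.
  At 32: go left to 22.
    22 is a leaf — visit 22.
  Visit 32.
  At 32: no right child.
Full in-order sequence: 33, 39, 26, 17, 19, 37, 23, 31, 35, 22, 32.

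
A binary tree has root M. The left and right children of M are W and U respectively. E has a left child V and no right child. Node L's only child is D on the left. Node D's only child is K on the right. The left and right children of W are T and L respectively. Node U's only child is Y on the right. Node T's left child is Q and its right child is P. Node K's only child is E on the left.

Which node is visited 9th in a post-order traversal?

W

Post-order visits the left subtree, then the right subtree, then the node.
At M: go left to W.
  At W: go left to T.
    At T: go left to Q.
      Q is a leaf — visit Q.
    At T: go right to P.
      P is a leaf — visit P.
    Visit T.
  At W: go right to L.
    At L: go left to D.
      At D: no left child.
      At D: go right to K.
        At K: go left to E.
          At E: go left to V.
            V is a leaf — visit V.
          At E: no right child.
          Visit E.
        At K: no right child.
        Visit K.
      Visit D.
    At L: no right child.
    Visit L.
  Visit W.
At M: go right to U.
  At U: no left child.
  At U: go right to Y.
    Y is a leaf — visit Y.
  Visit U.
Visit M.
Full post-order sequence: Q, P, T, V, E, K, D, L, W, Y, U, M.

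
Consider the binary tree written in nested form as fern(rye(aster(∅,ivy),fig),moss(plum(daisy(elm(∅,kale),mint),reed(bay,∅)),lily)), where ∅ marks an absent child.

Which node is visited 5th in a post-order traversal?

Post-order visits the left subtree, then the right subtree, then the node.
At fern: go left to rye.
  At rye: go left to aster.
    At aster: no left child.
    At aster: go right to ivy.
      ivy is a leaf — visit ivy.
    Visit aster.
  At rye: go right to fig.
    fig is a leaf — visit fig.
  Visit rye.
At fern: go right to moss.
  At moss: go left to plum.
    At plum: go left to daisy.
      At daisy: go left to elm.
        At elm: no left child.
        At elm: go right to kale.
          kale is a leaf — visit kale.
        Visit elm.
      At daisy: go right to mint.
        mint is a leaf — visit mint.
      Visit daisy.
    At plum: go right to reed.
      At reed: go left to bay.
        bay is a leaf — visit bay.
      At reed: no right child.
      Visit reed.
    Visit plum.
  At moss: go right to lily.
    lily is a leaf — visit lily.
  Visit moss.
Visit fern.
Full post-order sequence: ivy, aster, fig, rye, kale, elm, mint, daisy, bay, reed, plum, lily, moss, fern.

kale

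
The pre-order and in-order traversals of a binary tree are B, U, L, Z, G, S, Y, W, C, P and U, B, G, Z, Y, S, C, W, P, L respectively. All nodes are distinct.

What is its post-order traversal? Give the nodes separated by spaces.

U G Y C P W S Z L B

The first element of pre-order is the root; it splits in-order into left and right subtrees.
Root B: left subtree has 1 node {U}, right has 8 {G, Z, Y, S, C, W, P, L}.
  Root L: left subtree has 7 nodes {G, Z, Y, S, C, W, P}, right has 0 { }.
    Root Z: left subtree has 1 node {G}, right has 5 {Y, S, C, W, P}.
      Root S: left subtree has 1 node {Y}, right has 3 {C, W, P}.
        Root W: left subtree has 1 node {C}, right has 1 {P}.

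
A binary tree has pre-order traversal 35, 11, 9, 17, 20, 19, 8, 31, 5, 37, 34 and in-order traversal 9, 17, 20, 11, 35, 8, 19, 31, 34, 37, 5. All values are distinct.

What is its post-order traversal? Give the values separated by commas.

20, 17, 9, 11, 8, 34, 37, 5, 31, 19, 35

The first element of pre-order is the root; it splits in-order into left and right subtrees.
Root 35: left subtree has 4 nodes {9, 17, 20, 11}, right has 6 {8, 19, 31, 34, 37, 5}.
  Root 11: left subtree has 3 nodes {9, 17, 20}, right has 0 { }.
    Root 9: left subtree has 0 nodes { }, right has 2 {17, 20}.
      Root 17: left subtree has 0 nodes { }, right has 1 {20}.
  Root 19: left subtree has 1 node {8}, right has 4 {31, 34, 37, 5}.
    Root 31: left subtree has 0 nodes { }, right has 3 {34, 37, 5}.
      Root 5: left subtree has 2 nodes {34, 37}, right has 0 { }.
        Root 37: left subtree has 1 node {34}, right has 0 { }.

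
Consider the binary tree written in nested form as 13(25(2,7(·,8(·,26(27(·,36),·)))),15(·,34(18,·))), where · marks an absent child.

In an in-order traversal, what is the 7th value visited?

In-order visits the left subtree, then the node, then the right subtree.
At 13: go left to 25.
  At 25: go left to 2.
    2 is a leaf — visit 2.
  Visit 25.
  At 25: go right to 7.
    At 7: no left child.
    Visit 7.
    At 7: go right to 8.
      At 8: no left child.
      Visit 8.
      At 8: go right to 26.
        At 26: go left to 27.
          At 27: no left child.
          Visit 27.
          At 27: go right to 36.
            36 is a leaf — visit 36.
        Visit 26.
        At 26: no right child.
Visit 13.
At 13: go right to 15.
  At 15: no left child.
  Visit 15.
  At 15: go right to 34.
    At 34: go left to 18.
      18 is a leaf — visit 18.
    Visit 34.
    At 34: no right child.
Full in-order sequence: 2, 25, 7, 8, 27, 36, 26, 13, 15, 18, 34.

26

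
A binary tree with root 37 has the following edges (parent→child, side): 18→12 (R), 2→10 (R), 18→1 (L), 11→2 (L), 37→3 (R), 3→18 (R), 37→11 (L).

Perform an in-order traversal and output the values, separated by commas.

2, 10, 11, 37, 3, 1, 18, 12

In-order visits the left subtree, then the node, then the right subtree.
At 37: go left to 11.
  At 11: go left to 2.
    At 2: no left child.
    Visit 2.
    At 2: go right to 10.
      10 is a leaf — visit 10.
  Visit 11.
  At 11: no right child.
Visit 37.
At 37: go right to 3.
  At 3: no left child.
  Visit 3.
  At 3: go right to 18.
    At 18: go left to 1.
      1 is a leaf — visit 1.
    Visit 18.
    At 18: go right to 12.
      12 is a leaf — visit 12.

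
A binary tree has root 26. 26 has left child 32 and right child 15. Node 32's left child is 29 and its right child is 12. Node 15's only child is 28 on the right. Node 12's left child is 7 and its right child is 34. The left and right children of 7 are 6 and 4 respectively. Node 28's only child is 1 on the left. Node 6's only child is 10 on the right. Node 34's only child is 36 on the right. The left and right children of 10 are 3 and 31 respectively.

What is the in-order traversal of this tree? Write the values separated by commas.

29, 32, 6, 3, 10, 31, 7, 4, 12, 34, 36, 26, 15, 1, 28

In-order visits the left subtree, then the node, then the right subtree.
At 26: go left to 32.
  At 32: go left to 29.
    29 is a leaf — visit 29.
  Visit 32.
  At 32: go right to 12.
    At 12: go left to 7.
      At 7: go left to 6.
        At 6: no left child.
        Visit 6.
        At 6: go right to 10.
          At 10: go left to 3.
            3 is a leaf — visit 3.
          Visit 10.
          At 10: go right to 31.
            31 is a leaf — visit 31.
      Visit 7.
      At 7: go right to 4.
        4 is a leaf — visit 4.
    Visit 12.
    At 12: go right to 34.
      At 34: no left child.
      Visit 34.
      At 34: go right to 36.
        36 is a leaf — visit 36.
Visit 26.
At 26: go right to 15.
  At 15: no left child.
  Visit 15.
  At 15: go right to 28.
    At 28: go left to 1.
      1 is a leaf — visit 1.
    Visit 28.
    At 28: no right child.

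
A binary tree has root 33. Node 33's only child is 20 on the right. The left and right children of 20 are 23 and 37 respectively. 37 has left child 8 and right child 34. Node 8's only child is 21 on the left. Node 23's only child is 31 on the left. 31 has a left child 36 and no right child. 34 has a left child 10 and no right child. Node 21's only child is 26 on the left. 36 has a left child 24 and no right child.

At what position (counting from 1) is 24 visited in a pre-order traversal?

Pre-order visits the node, then its left subtree, then its right subtree.
Visit 33.
At 33: no left child.
At 33: go right to 20.
  Visit 20.
  At 20: go left to 23.
    Visit 23.
    At 23: go left to 31.
      Visit 31.
      At 31: go left to 36.
        Visit 36.
        At 36: go left to 24.
          24 is a leaf — visit 24.
        At 36: no right child.
      At 31: no right child.
    At 23: no right child.
  At 20: go right to 37.
    Visit 37.
    At 37: go left to 8.
      Visit 8.
      At 8: go left to 21.
        Visit 21.
        At 21: go left to 26.
          26 is a leaf — visit 26.
        At 21: no right child.
      At 8: no right child.
    At 37: go right to 34.
      Visit 34.
      At 34: go left to 10.
        10 is a leaf — visit 10.
      At 34: no right child.
Full pre-order sequence: 33, 20, 23, 31, 36, 24, 37, 8, 21, 26, 34, 10.

6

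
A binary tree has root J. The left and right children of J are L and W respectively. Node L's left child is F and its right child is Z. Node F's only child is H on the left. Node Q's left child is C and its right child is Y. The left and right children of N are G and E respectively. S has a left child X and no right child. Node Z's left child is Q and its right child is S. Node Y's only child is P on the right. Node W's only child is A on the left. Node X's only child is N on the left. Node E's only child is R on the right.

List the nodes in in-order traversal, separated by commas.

In-order visits the left subtree, then the node, then the right subtree.
At J: go left to L.
  At L: go left to F.
    At F: go left to H.
      H is a leaf — visit H.
    Visit F.
    At F: no right child.
  Visit L.
  At L: go right to Z.
    At Z: go left to Q.
      At Q: go left to C.
        C is a leaf — visit C.
      Visit Q.
      At Q: go right to Y.
        At Y: no left child.
        Visit Y.
        At Y: go right to P.
          P is a leaf — visit P.
    Visit Z.
    At Z: go right to S.
      At S: go left to X.
        At X: go left to N.
          At N: go left to G.
            G is a leaf — visit G.
          Visit N.
          At N: go right to E.
            At E: no left child.
            Visit E.
            At E: go right to R.
              R is a leaf — visit R.
        Visit X.
        At X: no right child.
      Visit S.
      At S: no right child.
Visit J.
At J: go right to W.
  At W: go left to A.
    A is a leaf — visit A.
  Visit W.
  At W: no right child.

H, F, L, C, Q, Y, P, Z, G, N, E, R, X, S, J, A, W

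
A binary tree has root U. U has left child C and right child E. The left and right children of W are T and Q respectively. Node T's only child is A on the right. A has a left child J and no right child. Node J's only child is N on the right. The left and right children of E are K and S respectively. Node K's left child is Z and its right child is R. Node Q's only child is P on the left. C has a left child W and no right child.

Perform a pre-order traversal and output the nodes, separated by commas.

Pre-order visits the node, then its left subtree, then its right subtree.
Visit U.
At U: go left to C.
  Visit C.
  At C: go left to W.
    Visit W.
    At W: go left to T.
      Visit T.
      At T: no left child.
      At T: go right to A.
        Visit A.
        At A: go left to J.
          Visit J.
          At J: no left child.
          At J: go right to N.
            N is a leaf — visit N.
        At A: no right child.
    At W: go right to Q.
      Visit Q.
      At Q: go left to P.
        P is a leaf — visit P.
      At Q: no right child.
  At C: no right child.
At U: go right to E.
  Visit E.
  At E: go left to K.
    Visit K.
    At K: go left to Z.
      Z is a leaf — visit Z.
    At K: go right to R.
      R is a leaf — visit R.
  At E: go right to S.
    S is a leaf — visit S.

U, C, W, T, A, J, N, Q, P, E, K, Z, R, S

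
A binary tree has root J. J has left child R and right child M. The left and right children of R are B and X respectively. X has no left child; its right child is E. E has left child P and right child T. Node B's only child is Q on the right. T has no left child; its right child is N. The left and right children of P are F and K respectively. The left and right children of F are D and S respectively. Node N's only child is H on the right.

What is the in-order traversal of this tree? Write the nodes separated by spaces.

In-order visits the left subtree, then the node, then the right subtree.
At J: go left to R.
  At R: go left to B.
    At B: no left child.
    Visit B.
    At B: go right to Q.
      Q is a leaf — visit Q.
  Visit R.
  At R: go right to X.
    At X: no left child.
    Visit X.
    At X: go right to E.
      At E: go left to P.
        At P: go left to F.
          At F: go left to D.
            D is a leaf — visit D.
          Visit F.
          At F: go right to S.
            S is a leaf — visit S.
        Visit P.
        At P: go right to K.
          K is a leaf — visit K.
      Visit E.
      At E: go right to T.
        At T: no left child.
        Visit T.
        At T: go right to N.
          At N: no left child.
          Visit N.
          At N: go right to H.
            H is a leaf — visit H.
Visit J.
At J: go right to M.
  M is a leaf — visit M.

B Q R X D F S P K E T N H J M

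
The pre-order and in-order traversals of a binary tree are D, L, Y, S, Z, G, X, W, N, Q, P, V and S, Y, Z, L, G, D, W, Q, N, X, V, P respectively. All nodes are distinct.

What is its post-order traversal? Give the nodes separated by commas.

The first element of pre-order is the root; it splits in-order into left and right subtrees.
Root D: left subtree has 5 nodes {S, Y, Z, L, G}, right has 6 {W, Q, N, X, V, P}.
  Root L: left subtree has 3 nodes {S, Y, Z}, right has 1 {G}.
    Root Y: left subtree has 1 node {S}, right has 1 {Z}.
  Root X: left subtree has 3 nodes {W, Q, N}, right has 2 {V, P}.
    Root W: left subtree has 0 nodes { }, right has 2 {Q, N}.
      Root N: left subtree has 1 node {Q}, right has 0 { }.
    Root P: left subtree has 1 node {V}, right has 0 { }.

S, Z, Y, G, L, Q, N, W, V, P, X, D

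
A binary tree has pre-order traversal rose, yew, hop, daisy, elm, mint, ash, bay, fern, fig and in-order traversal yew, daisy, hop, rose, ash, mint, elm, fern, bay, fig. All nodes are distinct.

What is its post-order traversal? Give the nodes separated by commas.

daisy, hop, yew, ash, mint, fern, fig, bay, elm, rose

The first element of pre-order is the root; it splits in-order into left and right subtrees.
Root rose: left subtree has 3 nodes {yew, daisy, hop}, right has 6 {ash, mint, elm, fern, bay, fig}.
  Root yew: left subtree has 0 nodes { }, right has 2 {daisy, hop}.
    Root hop: left subtree has 1 node {daisy}, right has 0 { }.
  Root elm: left subtree has 2 nodes {ash, mint}, right has 3 {fern, bay, fig}.
    Root mint: left subtree has 1 node {ash}, right has 0 { }.
    Root bay: left subtree has 1 node {fern}, right has 1 {fig}.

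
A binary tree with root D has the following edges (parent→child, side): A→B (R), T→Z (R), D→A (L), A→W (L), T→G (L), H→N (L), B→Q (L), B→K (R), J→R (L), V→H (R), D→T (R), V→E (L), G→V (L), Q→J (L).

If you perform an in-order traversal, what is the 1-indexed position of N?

11

In-order visits the left subtree, then the node, then the right subtree.
At D: go left to A.
  At A: go left to W.
    W is a leaf — visit W.
  Visit A.
  At A: go right to B.
    At B: go left to Q.
      At Q: go left to J.
        At J: go left to R.
          R is a leaf — visit R.
        Visit J.
        At J: no right child.
      Visit Q.
      At Q: no right child.
    Visit B.
    At B: go right to K.
      K is a leaf — visit K.
Visit D.
At D: go right to T.
  At T: go left to G.
    At G: go left to V.
      At V: go left to E.
        E is a leaf — visit E.
      Visit V.
      At V: go right to H.
        At H: go left to N.
          N is a leaf — visit N.
        Visit H.
        At H: no right child.
    Visit G.
    At G: no right child.
  Visit T.
  At T: go right to Z.
    Z is a leaf — visit Z.
Full in-order sequence: W, A, R, J, Q, B, K, D, E, V, N, H, G, T, Z.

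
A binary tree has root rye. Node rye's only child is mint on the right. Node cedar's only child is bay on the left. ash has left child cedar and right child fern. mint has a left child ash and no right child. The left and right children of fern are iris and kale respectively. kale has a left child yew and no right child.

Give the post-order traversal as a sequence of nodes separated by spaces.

Post-order visits the left subtree, then the right subtree, then the node.
At rye: no left child.
At rye: go right to mint.
  At mint: go left to ash.
    At ash: go left to cedar.
      At cedar: go left to bay.
        bay is a leaf — visit bay.
      At cedar: no right child.
      Visit cedar.
    At ash: go right to fern.
      At fern: go left to iris.
        iris is a leaf — visit iris.
      At fern: go right to kale.
        At kale: go left to yew.
          yew is a leaf — visit yew.
        At kale: no right child.
        Visit kale.
      Visit fern.
    Visit ash.
  At mint: no right child.
  Visit mint.
Visit rye.

bay cedar iris yew kale fern ash mint rye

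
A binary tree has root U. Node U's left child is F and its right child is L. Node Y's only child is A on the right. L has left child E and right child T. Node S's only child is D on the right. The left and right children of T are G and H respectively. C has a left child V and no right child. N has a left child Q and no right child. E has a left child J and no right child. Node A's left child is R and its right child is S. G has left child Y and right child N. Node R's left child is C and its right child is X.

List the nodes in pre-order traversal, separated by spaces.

Pre-order visits the node, then its left subtree, then its right subtree.
Visit U.
At U: go left to F.
  F is a leaf — visit F.
At U: go right to L.
  Visit L.
  At L: go left to E.
    Visit E.
    At E: go left to J.
      J is a leaf — visit J.
    At E: no right child.
  At L: go right to T.
    Visit T.
    At T: go left to G.
      Visit G.
      At G: go left to Y.
        Visit Y.
        At Y: no left child.
        At Y: go right to A.
          Visit A.
          At A: go left to R.
            Visit R.
            At R: go left to C.
              Visit C.
              At C: go left to V.
                V is a leaf — visit V.
              At C: no right child.
            At R: go right to X.
              X is a leaf — visit X.
          At A: go right to S.
            Visit S.
            At S: no left child.
            At S: go right to D.
              D is a leaf — visit D.
      At G: go right to N.
        Visit N.
        At N: go left to Q.
          Q is a leaf — visit Q.
        At N: no right child.
    At T: go right to H.
      H is a leaf — visit H.

U F L E J T G Y A R C V X S D N Q H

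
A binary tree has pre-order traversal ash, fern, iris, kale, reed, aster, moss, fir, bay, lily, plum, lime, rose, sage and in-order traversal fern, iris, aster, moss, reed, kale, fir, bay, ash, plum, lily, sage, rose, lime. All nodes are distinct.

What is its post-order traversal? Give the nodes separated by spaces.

moss aster reed bay fir kale iris fern plum sage rose lime lily ash

The first element of pre-order is the root; it splits in-order into left and right subtrees.
Root ash: left subtree has 8 nodes {fern, iris, aster, moss, reed, kale, fir, bay}, right has 5 {plum, lily, sage, rose, lime}.
  Root fern: left subtree has 0 nodes { }, right has 7 {iris, aster, moss, reed, kale, fir, bay}.
    Root iris: left subtree has 0 nodes { }, right has 6 {aster, moss, reed, kale, fir, bay}.
      Root kale: left subtree has 3 nodes {aster, moss, reed}, right has 2 {fir, bay}.
        Root reed: left subtree has 2 nodes {aster, moss}, right has 0 { }.
          Root aster: left subtree has 0 nodes { }, right has 1 {moss}.
        Root fir: left subtree has 0 nodes { }, right has 1 {bay}.
  Root lily: left subtree has 1 node {plum}, right has 3 {sage, rose, lime}.
    Root lime: left subtree has 2 nodes {sage, rose}, right has 0 { }.
      Root rose: left subtree has 1 node {sage}, right has 0 { }.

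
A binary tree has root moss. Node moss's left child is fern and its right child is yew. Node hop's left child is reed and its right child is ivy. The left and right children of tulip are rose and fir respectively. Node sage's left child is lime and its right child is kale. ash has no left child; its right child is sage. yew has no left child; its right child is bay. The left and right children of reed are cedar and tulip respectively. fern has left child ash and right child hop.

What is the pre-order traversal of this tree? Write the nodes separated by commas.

moss, fern, ash, sage, lime, kale, hop, reed, cedar, tulip, rose, fir, ivy, yew, bay

Pre-order visits the node, then its left subtree, then its right subtree.
Visit moss.
At moss: go left to fern.
  Visit fern.
  At fern: go left to ash.
    Visit ash.
    At ash: no left child.
    At ash: go right to sage.
      Visit sage.
      At sage: go left to lime.
        lime is a leaf — visit lime.
      At sage: go right to kale.
        kale is a leaf — visit kale.
  At fern: go right to hop.
    Visit hop.
    At hop: go left to reed.
      Visit reed.
      At reed: go left to cedar.
        cedar is a leaf — visit cedar.
      At reed: go right to tulip.
        Visit tulip.
        At tulip: go left to rose.
          rose is a leaf — visit rose.
        At tulip: go right to fir.
          fir is a leaf — visit fir.
    At hop: go right to ivy.
      ivy is a leaf — visit ivy.
At moss: go right to yew.
  Visit yew.
  At yew: no left child.
  At yew: go right to bay.
    bay is a leaf — visit bay.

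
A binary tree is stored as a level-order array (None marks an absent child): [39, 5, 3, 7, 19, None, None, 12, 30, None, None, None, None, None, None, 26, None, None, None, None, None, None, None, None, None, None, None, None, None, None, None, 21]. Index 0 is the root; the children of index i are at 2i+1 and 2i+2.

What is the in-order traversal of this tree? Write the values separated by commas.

21, 26, 12, 7, 30, 5, 19, 39, 3

In-order visits the left subtree, then the node, then the right subtree.
At 39: go left to 5.
  At 5: go left to 7.
    At 7: go left to 12.
      At 12: go left to 26.
        At 26: go left to 21.
          21 is a leaf — visit 21.
        Visit 26.
        At 26: no right child.
      Visit 12.
      At 12: no right child.
    Visit 7.
    At 7: go right to 30.
      30 is a leaf — visit 30.
  Visit 5.
  At 5: go right to 19.
    19 is a leaf — visit 19.
Visit 39.
At 39: go right to 3.
  3 is a leaf — visit 3.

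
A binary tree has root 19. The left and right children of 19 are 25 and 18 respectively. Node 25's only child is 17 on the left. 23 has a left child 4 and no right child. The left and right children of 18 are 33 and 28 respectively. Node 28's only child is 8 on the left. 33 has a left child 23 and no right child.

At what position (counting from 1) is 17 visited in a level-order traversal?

4

Level-order visits nodes level by level from the root, left to right within each level.
Level 0: 19
Level 1: 25, 18
Level 2: 17, 33, 28
Level 3: 23, 8
Level 4: 4
Full level-order sequence: 19, 25, 18, 17, 33, 28, 23, 8, 4.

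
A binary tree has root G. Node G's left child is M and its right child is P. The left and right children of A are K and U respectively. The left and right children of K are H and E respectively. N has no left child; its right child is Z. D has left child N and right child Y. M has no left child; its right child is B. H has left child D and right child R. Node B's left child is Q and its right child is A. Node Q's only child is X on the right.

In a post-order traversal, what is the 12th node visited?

Post-order visits the left subtree, then the right subtree, then the node.
At G: go left to M.
  At M: no left child.
  At M: go right to B.
    At B: go left to Q.
      At Q: no left child.
      At Q: go right to X.
        X is a leaf — visit X.
      Visit Q.
    At B: go right to A.
      At A: go left to K.
        At K: go left to H.
          At H: go left to D.
            At D: go left to N.
              At N: no left child.
              At N: go right to Z.
                Z is a leaf — visit Z.
              Visit N.
            At D: go right to Y.
              Y is a leaf — visit Y.
            Visit D.
          At H: go right to R.
            R is a leaf — visit R.
          Visit H.
        At K: go right to E.
          E is a leaf — visit E.
        Visit K.
      At A: go right to U.
        U is a leaf — visit U.
      Visit A.
    Visit B.
  Visit M.
At G: go right to P.
  P is a leaf — visit P.
Visit G.
Full post-order sequence: X, Q, Z, N, Y, D, R, H, E, K, U, A, B, M, P, G.

A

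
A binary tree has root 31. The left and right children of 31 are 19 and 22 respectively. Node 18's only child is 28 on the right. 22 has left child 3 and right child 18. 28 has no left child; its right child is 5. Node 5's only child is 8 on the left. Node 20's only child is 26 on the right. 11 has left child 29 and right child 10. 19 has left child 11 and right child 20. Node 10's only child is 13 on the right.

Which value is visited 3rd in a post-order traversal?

Post-order visits the left subtree, then the right subtree, then the node.
At 31: go left to 19.
  At 19: go left to 11.
    At 11: go left to 29.
      29 is a leaf — visit 29.
    At 11: go right to 10.
      At 10: no left child.
      At 10: go right to 13.
        13 is a leaf — visit 13.
      Visit 10.
    Visit 11.
  At 19: go right to 20.
    At 20: no left child.
    At 20: go right to 26.
      26 is a leaf — visit 26.
    Visit 20.
  Visit 19.
At 31: go right to 22.
  At 22: go left to 3.
    3 is a leaf — visit 3.
  At 22: go right to 18.
    At 18: no left child.
    At 18: go right to 28.
      At 28: no left child.
      At 28: go right to 5.
        At 5: go left to 8.
          8 is a leaf — visit 8.
        At 5: no right child.
        Visit 5.
      Visit 28.
    Visit 18.
  Visit 22.
Visit 31.
Full post-order sequence: 29, 13, 10, 11, 26, 20, 19, 3, 8, 5, 28, 18, 22, 31.

10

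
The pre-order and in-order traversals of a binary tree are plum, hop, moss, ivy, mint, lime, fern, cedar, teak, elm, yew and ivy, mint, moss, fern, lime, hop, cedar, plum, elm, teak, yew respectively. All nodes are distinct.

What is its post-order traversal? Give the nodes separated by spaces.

mint ivy fern lime moss cedar hop elm yew teak plum

The first element of pre-order is the root; it splits in-order into left and right subtrees.
Root plum: left subtree has 7 nodes {ivy, mint, moss, fern, lime, hop, cedar}, right has 3 {elm, teak, yew}.
  Root hop: left subtree has 5 nodes {ivy, mint, moss, fern, lime}, right has 1 {cedar}.
    Root moss: left subtree has 2 nodes {ivy, mint}, right has 2 {fern, lime}.
      Root ivy: left subtree has 0 nodes { }, right has 1 {mint}.
      Root lime: left subtree has 1 node {fern}, right has 0 { }.
  Root teak: left subtree has 1 node {elm}, right has 1 {yew}.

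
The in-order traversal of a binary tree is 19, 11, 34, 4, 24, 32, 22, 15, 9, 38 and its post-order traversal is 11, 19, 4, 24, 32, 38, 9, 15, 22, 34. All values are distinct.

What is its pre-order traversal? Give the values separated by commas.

34, 19, 11, 22, 32, 24, 4, 15, 9, 38

The last element of post-order is the root; it splits in-order into left and right subtrees.
Root 34: left subtree has 2 nodes {19, 11}, right has 7 {4, 24, 32, 22, 15, 9, 38}.
  Root 19: left subtree has 0 nodes { }, right has 1 {11}.
  Root 22: left subtree has 3 nodes {4, 24, 32}, right has 3 {15, 9, 38}.
    Root 32: left subtree has 2 nodes {4, 24}, right has 0 { }.
      Root 24: left subtree has 1 node {4}, right has 0 { }.
    Root 15: left subtree has 0 nodes { }, right has 2 {9, 38}.
      Root 9: left subtree has 0 nodes { }, right has 1 {38}.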